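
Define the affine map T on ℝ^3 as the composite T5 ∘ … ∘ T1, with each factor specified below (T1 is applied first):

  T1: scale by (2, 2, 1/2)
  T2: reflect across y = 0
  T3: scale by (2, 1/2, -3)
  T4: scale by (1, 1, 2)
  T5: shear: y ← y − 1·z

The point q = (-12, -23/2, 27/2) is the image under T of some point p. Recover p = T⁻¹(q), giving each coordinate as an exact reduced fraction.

p = (-3, -2, -9/2)

T1 = [2 0 0 0; 0 2 0 0; 0 0 1/2 0; 0 0 0 1]
T2·T1 = [2 0 0 0; 0 -2 0 0; 0 0 1/2 0; 0 0 0 1]
T3·…·T1 = [4 0 0 0; 0 -1 0 0; 0 0 -3/2 0; 0 0 0 1]
T4·…·T1 = [4 0 0 0; 0 -1 0 0; 0 0 -3 0; 0 0 0 1]
T5·…·T1 = [4 0 0 0; 0 -1 3 0; 0 0 -3 0; 0 0 0 1]
det M = 12; M⁻¹ = [1/4 0 0 0; 0 -1 -1 0; 0 0 -1/3 0; 0 0 0 1]
M⁻¹ · (-12, -23/2, 27/2)ᵀ = (-3, -2, -9/2)ᵀ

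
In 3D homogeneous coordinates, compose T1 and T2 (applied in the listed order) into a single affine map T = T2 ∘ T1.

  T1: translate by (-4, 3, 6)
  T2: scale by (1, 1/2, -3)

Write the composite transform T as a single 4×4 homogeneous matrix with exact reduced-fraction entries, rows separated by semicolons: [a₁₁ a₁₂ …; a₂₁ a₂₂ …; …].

T1 = [1 0 0 -4; 0 1 0 3; 0 0 1 6; 0 0 0 1]
T2·T1 = [1 0 0 -4; 0 1/2 0 3/2; 0 0 -3 -18; 0 0 0 1]

T = [1 0 0 -4; 0 1/2 0 3/2; 0 0 -3 -18; 0 0 0 1]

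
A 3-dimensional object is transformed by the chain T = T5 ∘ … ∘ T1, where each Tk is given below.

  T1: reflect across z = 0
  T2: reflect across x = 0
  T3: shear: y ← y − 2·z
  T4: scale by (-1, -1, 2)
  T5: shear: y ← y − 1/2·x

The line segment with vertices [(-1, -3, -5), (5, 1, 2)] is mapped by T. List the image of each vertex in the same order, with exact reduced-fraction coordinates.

image vertices: (-1, 27/2, 10), (5, -15/2, -4)

T1 reflect across z = 0: (-1, -3, -5) → (-1, -3, 5); (5, 1, 2) → (5, 1, -2)
T2 reflect across x = 0: (-1, -3, 5) → (1, -3, 5); (5, 1, -2) → (-5, 1, -2)
T3 shear: y ← y − 2·z: (1, -3, 5) → (1, -13, 5); (-5, 1, -2) → (-5, 5, -2)
T4 scale by (-1, -1, 2): (1, -13, 5) → (-1, 13, 10); (-5, 5, -2) → (5, -5, -4)
T5 shear: y ← y − 1/2·x: (-1, 13, 10) → (-1, 27/2, 10); (5, -5, -4) → (5, -15/2, -4)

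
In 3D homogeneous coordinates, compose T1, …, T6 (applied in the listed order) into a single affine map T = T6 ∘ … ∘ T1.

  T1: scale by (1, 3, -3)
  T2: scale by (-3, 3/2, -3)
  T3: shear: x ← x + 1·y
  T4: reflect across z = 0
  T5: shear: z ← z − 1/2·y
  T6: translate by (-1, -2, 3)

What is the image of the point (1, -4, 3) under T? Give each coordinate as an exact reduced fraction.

T(p) = (-22, -20, -15)

T1 scale by (1, 3, -3): (1, -4, 3) → (1, -12, -9)
T2 scale by (-3, 3/2, -3): (1, -12, -9) → (-3, -18, 27)
T3 shear: x ← x + 1·y: (-3, -18, 27) → (-21, -18, 27)
T4 reflect across z = 0: (-21, -18, 27) → (-21, -18, -27)
T5 shear: z ← z − 1/2·y: (-21, -18, -27) → (-21, -18, -18)
T6 translate by (-1, -2, 3): (-21, -18, -18) → (-22, -20, -15)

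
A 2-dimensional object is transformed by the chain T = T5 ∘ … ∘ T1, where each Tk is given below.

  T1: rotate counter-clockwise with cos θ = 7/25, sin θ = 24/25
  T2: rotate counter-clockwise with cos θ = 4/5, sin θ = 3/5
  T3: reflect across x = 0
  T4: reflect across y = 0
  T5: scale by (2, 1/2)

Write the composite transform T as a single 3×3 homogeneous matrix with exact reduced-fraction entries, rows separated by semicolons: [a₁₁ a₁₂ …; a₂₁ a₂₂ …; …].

T1 = [7/25 -24/25 0; 24/25 7/25 0; 0 0 1]
T2·T1 = [-44/125 -117/125 0; 117/125 -44/125 0; 0 0 1]
T3·…·T1 = [44/125 117/125 0; 117/125 -44/125 0; 0 0 1]
T4·…·T1 = [44/125 117/125 0; -117/125 44/125 0; 0 0 1]
T5·…·T1 = [88/125 234/125 0; -117/250 22/125 0; 0 0 1]

T = [88/125 234/125 0; -117/250 22/125 0; 0 0 1]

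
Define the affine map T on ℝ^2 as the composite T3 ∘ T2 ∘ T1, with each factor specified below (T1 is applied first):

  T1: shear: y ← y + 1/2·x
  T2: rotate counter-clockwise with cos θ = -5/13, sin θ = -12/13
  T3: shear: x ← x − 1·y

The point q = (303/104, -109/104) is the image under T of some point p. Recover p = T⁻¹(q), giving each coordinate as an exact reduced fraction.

T1 = [1 0 0; 1/2 1 0; 0 0 1]
T2·T1 = [1/13 12/13 0; -29/26 -5/13 0; 0 0 1]
T3·…·T1 = [31/26 17/13 0; -29/26 -5/13 0; 0 0 1]
det M = 1; M⁻¹ = [-5/13 -17/13 0; 29/26 31/26 0; 0 0 1]
M⁻¹ · (303/104, -109/104)ᵀ = (1/4, 2)ᵀ

p = (1/4, 2)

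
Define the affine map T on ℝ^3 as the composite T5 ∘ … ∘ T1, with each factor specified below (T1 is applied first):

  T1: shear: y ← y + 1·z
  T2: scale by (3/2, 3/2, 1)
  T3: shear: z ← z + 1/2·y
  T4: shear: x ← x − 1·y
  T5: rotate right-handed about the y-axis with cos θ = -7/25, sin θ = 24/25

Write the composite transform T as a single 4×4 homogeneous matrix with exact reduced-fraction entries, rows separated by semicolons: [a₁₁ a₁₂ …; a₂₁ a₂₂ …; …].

T1 = [1 0 0 0; 0 1 1 0; 0 0 1 0; 0 0 0 1]
T2·T1 = [3/2 0 0 0; 0 3/2 3/2 0; 0 0 1 0; 0 0 0 1]
T3·…·T1 = [3/2 0 0 0; 0 3/2 3/2 0; 0 3/4 7/4 0; 0 0 0 1]
T4·…·T1 = [3/2 -3/2 -3/2 0; 0 3/2 3/2 0; 0 3/4 7/4 0; 0 0 0 1]
T5·…·T1 = [-21/50 57/50 21/10 0; 0 3/2 3/2 0; -36/25 123/100 19/20 0; 0 0 0 1]

T = [-21/50 57/50 21/10 0; 0 3/2 3/2 0; -36/25 123/100 19/20 0; 0 0 0 1]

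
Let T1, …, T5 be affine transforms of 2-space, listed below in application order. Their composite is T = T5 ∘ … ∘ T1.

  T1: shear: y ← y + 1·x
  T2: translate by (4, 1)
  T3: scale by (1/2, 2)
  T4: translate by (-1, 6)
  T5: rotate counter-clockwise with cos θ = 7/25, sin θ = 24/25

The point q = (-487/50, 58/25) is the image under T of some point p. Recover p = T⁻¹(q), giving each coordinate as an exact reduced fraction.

p = (-3, 4)

T1 = [1 0 0; 1 1 0; 0 0 1]
T2·T1 = [1 0 4; 1 1 1; 0 0 1]
T3·…·T1 = [1/2 0 2; 2 2 2; 0 0 1]
T4·…·T1 = [1/2 0 1; 2 2 8; 0 0 1]
T5·…·T1 = [-89/50 -48/25 -37/5; 26/25 14/25 16/5; 0 0 1]
det M = 1; M⁻¹ = [14/25 48/25 -2; -26/25 -89/50 -2; 0 0 1]
M⁻¹ · (-487/50, 58/25)ᵀ = (-3, 4)ᵀ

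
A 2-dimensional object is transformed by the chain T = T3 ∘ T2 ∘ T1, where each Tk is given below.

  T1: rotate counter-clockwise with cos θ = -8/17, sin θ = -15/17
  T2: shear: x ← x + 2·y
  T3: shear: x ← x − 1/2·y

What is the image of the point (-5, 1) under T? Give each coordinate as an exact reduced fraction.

T1 rotate counter-clockwise with cos θ = -8/17, sin θ = -15/17: (-5, 1) → (55/17, 67/17)
T2 shear: x ← x + 2·y: (55/17, 67/17) → (189/17, 67/17)
T3 shear: x ← x − 1/2·y: (189/17, 67/17) → (311/34, 67/17)

T(p) = (311/34, 67/17)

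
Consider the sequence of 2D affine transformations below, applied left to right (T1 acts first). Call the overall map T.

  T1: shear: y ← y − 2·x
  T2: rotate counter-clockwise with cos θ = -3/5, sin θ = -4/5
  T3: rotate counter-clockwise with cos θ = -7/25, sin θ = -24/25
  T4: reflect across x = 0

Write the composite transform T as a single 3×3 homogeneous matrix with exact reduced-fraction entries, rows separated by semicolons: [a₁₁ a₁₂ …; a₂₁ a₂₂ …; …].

T1 = [1 0 0; -2 1 0; 0 0 1]
T2·T1 = [-11/5 4/5 0; 2/5 -3/5 0; 0 0 1]
T3·…·T1 = [1 -4/5 0; 2 -3/5 0; 0 0 1]
T4·…·T1 = [-1 4/5 0; 2 -3/5 0; 0 0 1]

T = [-1 4/5 0; 2 -3/5 0; 0 0 1]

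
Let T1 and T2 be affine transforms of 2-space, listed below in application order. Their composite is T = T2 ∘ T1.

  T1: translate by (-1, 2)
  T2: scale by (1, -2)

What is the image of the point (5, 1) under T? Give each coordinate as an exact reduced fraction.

T(p) = (4, -6)

T1 translate by (-1, 2): (5, 1) → (4, 3)
T2 scale by (1, -2): (4, 3) → (4, -6)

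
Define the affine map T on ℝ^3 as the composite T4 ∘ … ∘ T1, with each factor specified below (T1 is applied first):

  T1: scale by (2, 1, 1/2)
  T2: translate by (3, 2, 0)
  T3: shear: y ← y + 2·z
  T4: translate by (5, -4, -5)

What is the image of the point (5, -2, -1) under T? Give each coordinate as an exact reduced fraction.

T1 scale by (2, 1, 1/2): (5, -2, -1) → (10, -2, -1/2)
T2 translate by (3, 2, 0): (10, -2, -1/2) → (13, 0, -1/2)
T3 shear: y ← y + 2·z: (13, 0, -1/2) → (13, -1, -1/2)
T4 translate by (5, -4, -5): (13, -1, -1/2) → (18, -5, -11/2)

T(p) = (18, -5, -11/2)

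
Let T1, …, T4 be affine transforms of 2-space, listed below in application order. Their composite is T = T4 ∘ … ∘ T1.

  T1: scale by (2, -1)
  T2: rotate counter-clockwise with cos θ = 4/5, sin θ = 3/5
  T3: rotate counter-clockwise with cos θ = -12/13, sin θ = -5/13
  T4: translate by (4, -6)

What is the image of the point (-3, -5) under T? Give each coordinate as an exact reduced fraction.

T1 scale by (2, -1): (-3, -5) → (-6, 5)
T2 rotate counter-clockwise with cos θ = 4/5, sin θ = 3/5: (-6, 5) → (-39/5, 2/5)
T3 rotate counter-clockwise with cos θ = -12/13, sin θ = -5/13: (-39/5, 2/5) → (478/65, 171/65)
T4 translate by (4, -6): (478/65, 171/65) → (738/65, -219/65)

T(p) = (738/65, -219/65)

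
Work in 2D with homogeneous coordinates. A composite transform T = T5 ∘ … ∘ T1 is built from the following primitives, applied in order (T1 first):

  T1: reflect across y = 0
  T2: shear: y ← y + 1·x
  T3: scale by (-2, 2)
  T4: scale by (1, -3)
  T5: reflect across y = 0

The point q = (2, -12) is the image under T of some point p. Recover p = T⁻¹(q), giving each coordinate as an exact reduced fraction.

T1 = [1 0 0; 0 -1 0; 0 0 1]
T2·T1 = [1 0 0; 1 -1 0; 0 0 1]
T3·…·T1 = [-2 0 0; 2 -2 0; 0 0 1]
T4·…·T1 = [-2 0 0; -6 6 0; 0 0 1]
T5·…·T1 = [-2 0 0; 6 -6 0; 0 0 1]
det M = 12; M⁻¹ = [-1/2 0 0; -1/2 -1/6 0; 0 0 1]
M⁻¹ · (2, -12)ᵀ = (-1, 1)ᵀ

p = (-1, 1)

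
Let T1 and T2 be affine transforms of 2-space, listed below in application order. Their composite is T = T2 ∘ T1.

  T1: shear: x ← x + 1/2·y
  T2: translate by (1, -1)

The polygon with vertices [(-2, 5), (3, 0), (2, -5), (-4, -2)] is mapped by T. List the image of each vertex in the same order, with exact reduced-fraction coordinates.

T1 shear: x ← x + 1/2·y: (-2, 5) → (1/2, 5); (3, 0) → (3, 0); (2, -5) → (-1/2, -5); (-4, -2) → (-5, -2)
T2 translate by (1, -1): (1/2, 5) → (3/2, 4); (3, 0) → (4, -1); (-1/2, -5) → (1/2, -6); (-5, -2) → (-4, -3)

image vertices: (3/2, 4), (4, -1), (1/2, -6), (-4, -3)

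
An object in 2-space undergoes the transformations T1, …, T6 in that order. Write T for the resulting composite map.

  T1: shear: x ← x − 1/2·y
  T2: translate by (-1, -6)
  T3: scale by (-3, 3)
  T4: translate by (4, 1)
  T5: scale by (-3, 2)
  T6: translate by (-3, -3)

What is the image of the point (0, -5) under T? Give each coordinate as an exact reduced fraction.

T(p) = (-3/2, -67)

T1 shear: x ← x − 1/2·y: (0, -5) → (5/2, -5)
T2 translate by (-1, -6): (5/2, -5) → (3/2, -11)
T3 scale by (-3, 3): (3/2, -11) → (-9/2, -33)
T4 translate by (4, 1): (-9/2, -33) → (-1/2, -32)
T5 scale by (-3, 2): (-1/2, -32) → (3/2, -64)
T6 translate by (-3, -3): (3/2, -64) → (-3/2, -67)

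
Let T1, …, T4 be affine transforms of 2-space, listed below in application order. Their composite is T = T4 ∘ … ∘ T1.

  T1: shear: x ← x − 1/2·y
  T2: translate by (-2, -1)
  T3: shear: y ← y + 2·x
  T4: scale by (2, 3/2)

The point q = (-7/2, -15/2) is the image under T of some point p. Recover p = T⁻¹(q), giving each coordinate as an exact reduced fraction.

T1 = [1 -1/2 0; 0 1 0; 0 0 1]
T2·T1 = [1 -1/2 -2; 0 1 -1; 0 0 1]
T3·…·T1 = [1 -1/2 -2; 2 0 -5; 0 0 1]
T4·…·T1 = [2 -1 -4; 3 0 -15/2; 0 0 1]
det M = 3; M⁻¹ = [0 1/3 5/2; -1 2/3 1; 0 0 1]
M⁻¹ · (-7/2, -15/2)ᵀ = (0, -1/2)ᵀ

p = (0, -1/2)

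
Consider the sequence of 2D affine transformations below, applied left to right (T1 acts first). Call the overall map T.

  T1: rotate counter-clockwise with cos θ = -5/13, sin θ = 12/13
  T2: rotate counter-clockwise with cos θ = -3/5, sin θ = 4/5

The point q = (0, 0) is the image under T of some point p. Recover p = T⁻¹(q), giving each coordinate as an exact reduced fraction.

p = (0, 0)

T1 = [-5/13 -12/13 0; 12/13 -5/13 0; 0 0 1]
T2·T1 = [-33/65 56/65 0; -56/65 -33/65 0; 0 0 1]
det M = 1; M⁻¹ = [-33/65 -56/65 0; 56/65 -33/65 0; 0 0 1]
M⁻¹ · (0, 0)ᵀ = (0, 0)ᵀ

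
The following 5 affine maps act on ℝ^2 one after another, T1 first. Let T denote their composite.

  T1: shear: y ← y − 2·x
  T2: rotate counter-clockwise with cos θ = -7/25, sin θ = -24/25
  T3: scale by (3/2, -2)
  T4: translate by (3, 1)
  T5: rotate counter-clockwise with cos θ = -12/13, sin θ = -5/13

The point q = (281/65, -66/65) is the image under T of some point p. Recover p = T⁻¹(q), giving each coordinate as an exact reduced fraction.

T1 = [1 0 0; -2 1 0; 0 0 1]
T2·T1 = [-11/5 24/25 0; -2/5 -7/25 0; 0 0 1]
T3·…·T1 = [-33/10 36/25 0; 4/5 14/25 0; 0 0 1]
T4·…·T1 = [-33/10 36/25 3; 4/5 14/25 1; 0 0 1]
T5·…·T1 = [218/65 -362/325 -31/13; 69/130 -348/325 -27/13; 0 0 1]
det M = -3; M⁻¹ = [116/325 -362/975 2/25; 23/130 -218/195 -19/10; 0 0 1]
M⁻¹ · (281/65, -66/65)ᵀ = (2, 0)ᵀ

p = (2, 0)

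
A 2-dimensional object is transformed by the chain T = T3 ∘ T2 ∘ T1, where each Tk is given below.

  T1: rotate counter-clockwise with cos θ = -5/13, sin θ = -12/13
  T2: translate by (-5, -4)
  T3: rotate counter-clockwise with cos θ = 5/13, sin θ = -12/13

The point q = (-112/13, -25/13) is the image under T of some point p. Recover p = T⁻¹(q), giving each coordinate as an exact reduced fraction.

T1 = [-5/13 12/13 0; -12/13 -5/13 0; 0 0 1]
T2·T1 = [-5/13 12/13 -5; -12/13 -5/13 -4; 0 0 1]
T3·…·T1 = [-1 0 -73/13; 0 -1 40/13; 0 0 1]
det M = 1; M⁻¹ = [-1 0 -73/13; 0 -1 40/13; 0 0 1]
M⁻¹ · (-112/13, -25/13)ᵀ = (3, 5)ᵀ

p = (3, 5)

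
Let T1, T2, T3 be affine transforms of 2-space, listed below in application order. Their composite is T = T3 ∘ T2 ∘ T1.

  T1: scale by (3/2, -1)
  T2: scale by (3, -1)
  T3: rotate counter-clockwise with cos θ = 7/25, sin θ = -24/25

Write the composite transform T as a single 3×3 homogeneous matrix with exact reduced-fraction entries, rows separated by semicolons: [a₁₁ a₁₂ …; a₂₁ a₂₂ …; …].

T = [63/50 24/25 0; -108/25 7/25 0; 0 0 1]

T1 = [3/2 0 0; 0 -1 0; 0 0 1]
T2·T1 = [9/2 0 0; 0 1 0; 0 0 1]
T3·…·T1 = [63/50 24/25 0; -108/25 7/25 0; 0 0 1]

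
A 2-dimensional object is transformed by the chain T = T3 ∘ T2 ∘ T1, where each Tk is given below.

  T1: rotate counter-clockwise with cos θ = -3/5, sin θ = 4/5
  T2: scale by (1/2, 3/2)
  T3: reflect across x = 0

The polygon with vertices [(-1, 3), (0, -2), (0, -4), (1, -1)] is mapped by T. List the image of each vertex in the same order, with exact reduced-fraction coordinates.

image vertices: (9/10, -39/10), (-4/5, 9/5), (-8/5, 18/5), (-1/10, 21/10)

T1 rotate counter-clockwise with cos θ = -3/5, sin θ = 4/5: (-1, 3) → (-9/5, -13/5); (0, -2) → (8/5, 6/5); (0, -4) → (16/5, 12/5); (1, -1) → (1/5, 7/5)
T2 scale by (1/2, 3/2): (-9/5, -13/5) → (-9/10, -39/10); (8/5, 6/5) → (4/5, 9/5); (16/5, 12/5) → (8/5, 18/5); (1/5, 7/5) → (1/10, 21/10)
T3 reflect across x = 0: (-9/10, -39/10) → (9/10, -39/10); (4/5, 9/5) → (-4/5, 9/5); (8/5, 18/5) → (-8/5, 18/5); (1/10, 21/10) → (-1/10, 21/10)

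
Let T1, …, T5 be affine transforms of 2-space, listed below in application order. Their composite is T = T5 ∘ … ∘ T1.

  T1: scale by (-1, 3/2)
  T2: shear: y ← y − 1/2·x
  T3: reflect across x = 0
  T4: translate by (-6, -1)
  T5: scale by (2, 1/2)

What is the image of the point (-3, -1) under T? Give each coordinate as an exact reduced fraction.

T1 scale by (-1, 3/2): (-3, -1) → (3, -3/2)
T2 shear: y ← y − 1/2·x: (3, -3/2) → (3, -3)
T3 reflect across x = 0: (3, -3) → (-3, -3)
T4 translate by (-6, -1): (-3, -3) → (-9, -4)
T5 scale by (2, 1/2): (-9, -4) → (-18, -2)

T(p) = (-18, -2)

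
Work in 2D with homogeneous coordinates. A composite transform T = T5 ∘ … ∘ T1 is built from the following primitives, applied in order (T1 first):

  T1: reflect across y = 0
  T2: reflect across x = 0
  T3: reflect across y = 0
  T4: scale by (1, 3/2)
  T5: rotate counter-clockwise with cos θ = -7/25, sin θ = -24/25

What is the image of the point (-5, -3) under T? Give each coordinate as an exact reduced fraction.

T(p) = (-143/25, -177/50)

T1 reflect across y = 0: (-5, -3) → (-5, 3)
T2 reflect across x = 0: (-5, 3) → (5, 3)
T3 reflect across y = 0: (5, 3) → (5, -3)
T4 scale by (1, 3/2): (5, -3) → (5, -9/2)
T5 rotate counter-clockwise with cos θ = -7/25, sin θ = -24/25: (5, -9/2) → (-143/25, -177/50)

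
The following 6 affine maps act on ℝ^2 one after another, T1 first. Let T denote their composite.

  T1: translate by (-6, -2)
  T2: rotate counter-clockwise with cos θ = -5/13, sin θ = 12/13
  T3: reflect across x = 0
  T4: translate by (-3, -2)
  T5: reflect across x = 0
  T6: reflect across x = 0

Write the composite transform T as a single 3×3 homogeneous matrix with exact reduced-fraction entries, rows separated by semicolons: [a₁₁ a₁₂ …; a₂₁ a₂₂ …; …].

T = [5/13 12/13 -93/13; 12/13 -5/13 -88/13; 0 0 1]

T1 = [1 0 -6; 0 1 -2; 0 0 1]
T2·T1 = [-5/13 -12/13 54/13; 12/13 -5/13 -62/13; 0 0 1]
T3·…·T1 = [5/13 12/13 -54/13; 12/13 -5/13 -62/13; 0 0 1]
T4·…·T1 = [5/13 12/13 -93/13; 12/13 -5/13 -88/13; 0 0 1]
T5·…·T1 = [-5/13 -12/13 93/13; 12/13 -5/13 -88/13; 0 0 1]
T6·…·T1 = [5/13 12/13 -93/13; 12/13 -5/13 -88/13; 0 0 1]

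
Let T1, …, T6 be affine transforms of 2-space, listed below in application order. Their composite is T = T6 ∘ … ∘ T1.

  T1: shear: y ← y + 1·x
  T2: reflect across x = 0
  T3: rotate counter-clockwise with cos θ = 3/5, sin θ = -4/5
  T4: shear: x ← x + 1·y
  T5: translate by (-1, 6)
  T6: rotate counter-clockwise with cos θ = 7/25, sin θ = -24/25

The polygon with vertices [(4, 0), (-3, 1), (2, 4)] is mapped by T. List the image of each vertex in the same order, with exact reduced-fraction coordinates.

image vertices: (1581/125, -242/125), (134/125, 612/125), (1617/125, -544/125)

T1 shear: y ← y + 1·x: (4, 0) → (4, 4); (-3, 1) → (-3, -2); (2, 4) → (2, 6)
T2 reflect across x = 0: (4, 4) → (-4, 4); (-3, -2) → (3, -2); (2, 6) → (-2, 6)
T3 rotate counter-clockwise with cos θ = 3/5, sin θ = -4/5: (-4, 4) → (4/5, 28/5); (3, -2) → (1/5, -18/5); (-2, 6) → (18/5, 26/5)
T4 shear: x ← x + 1·y: (4/5, 28/5) → (32/5, 28/5); (1/5, -18/5) → (-17/5, -18/5); (18/5, 26/5) → (44/5, 26/5)
T5 translate by (-1, 6): (32/5, 28/5) → (27/5, 58/5); (-17/5, -18/5) → (-22/5, 12/5); (44/5, 26/5) → (39/5, 56/5)
T6 rotate counter-clockwise with cos θ = 7/25, sin θ = -24/25: (27/5, 58/5) → (1581/125, -242/125); (-22/5, 12/5) → (134/125, 612/125); (39/5, 56/5) → (1617/125, -544/125)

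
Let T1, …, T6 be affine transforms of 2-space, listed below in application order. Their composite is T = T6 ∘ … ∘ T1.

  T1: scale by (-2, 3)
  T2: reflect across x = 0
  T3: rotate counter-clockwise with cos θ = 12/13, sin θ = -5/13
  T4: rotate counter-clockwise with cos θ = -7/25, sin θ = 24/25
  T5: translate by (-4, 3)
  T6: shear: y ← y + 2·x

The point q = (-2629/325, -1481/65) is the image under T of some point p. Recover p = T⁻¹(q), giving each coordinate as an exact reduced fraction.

p = (-5, 1)

T1 = [-2 0 0; 0 3 0; 0 0 1]
T2·T1 = [2 0 0; 0 3 0; 0 0 1]
T3·…·T1 = [24/13 15/13 0; -10/13 36/13 0; 0 0 1]
T4·…·T1 = [72/325 -969/325 0; 646/325 108/325 0; 0 0 1]
T5·…·T1 = [72/325 -969/325 -4; 646/325 108/325 3; 0 0 1]
T6·…·T1 = [72/325 -969/325 -4; 158/65 -366/65 -5; 0 0 1]
det M = 6; M⁻¹ = [-61/65 323/650 -33/26; -79/195 12/325 -56/39; 0 0 1]
M⁻¹ · (-2629/325, -1481/65)ᵀ = (-5, 1)ᵀ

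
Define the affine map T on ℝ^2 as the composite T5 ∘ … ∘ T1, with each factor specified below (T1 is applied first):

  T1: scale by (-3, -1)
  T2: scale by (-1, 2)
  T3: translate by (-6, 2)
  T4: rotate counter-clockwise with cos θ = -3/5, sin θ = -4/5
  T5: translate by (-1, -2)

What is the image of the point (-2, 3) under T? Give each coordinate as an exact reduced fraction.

T1 scale by (-3, -1): (-2, 3) → (6, -3)
T2 scale by (-1, 2): (6, -3) → (-6, -6)
T3 translate by (-6, 2): (-6, -6) → (-12, -4)
T4 rotate counter-clockwise with cos θ = -3/5, sin θ = -4/5: (-12, -4) → (4, 12)
T5 translate by (-1, -2): (4, 12) → (3, 10)

T(p) = (3, 10)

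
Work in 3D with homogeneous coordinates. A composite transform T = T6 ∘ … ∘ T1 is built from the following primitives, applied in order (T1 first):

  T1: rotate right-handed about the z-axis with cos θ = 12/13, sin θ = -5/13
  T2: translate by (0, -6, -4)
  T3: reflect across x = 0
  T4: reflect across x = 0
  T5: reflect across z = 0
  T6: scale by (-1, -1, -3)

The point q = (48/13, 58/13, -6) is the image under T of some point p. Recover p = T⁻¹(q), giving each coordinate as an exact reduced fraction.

p = (-4, 0, 2)

T1 = [12/13 5/13 0 0; -5/13 12/13 0 0; 0 0 1 0; 0 0 0 1]
T2·T1 = [12/13 5/13 0 0; -5/13 12/13 0 -6; 0 0 1 -4; 0 0 0 1]
T3·…·T1 = [-12/13 -5/13 0 0; -5/13 12/13 0 -6; 0 0 1 -4; 0 0 0 1]
T4·…·T1 = [12/13 5/13 0 0; -5/13 12/13 0 -6; 0 0 1 -4; 0 0 0 1]
T5·…·T1 = [12/13 5/13 0 0; -5/13 12/13 0 -6; 0 0 -1 4; 0 0 0 1]
T6·…·T1 = [-12/13 -5/13 0 0; 5/13 -12/13 0 6; 0 0 3 -12; 0 0 0 1]
det M = 3; M⁻¹ = [-12/13 5/13 0 -30/13; -5/13 -12/13 0 72/13; 0 0 1/3 4; 0 0 0 1]
M⁻¹ · (48/13, 58/13, -6)ᵀ = (-4, 0, 2)ᵀ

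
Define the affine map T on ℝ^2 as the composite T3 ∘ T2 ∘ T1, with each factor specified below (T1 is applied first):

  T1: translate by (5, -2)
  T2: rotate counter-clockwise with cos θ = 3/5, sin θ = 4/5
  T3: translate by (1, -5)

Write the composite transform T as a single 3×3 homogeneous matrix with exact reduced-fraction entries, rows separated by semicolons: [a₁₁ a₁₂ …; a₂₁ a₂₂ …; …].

T = [3/5 -4/5 28/5; 4/5 3/5 -11/5; 0 0 1]

T1 = [1 0 5; 0 1 -2; 0 0 1]
T2·T1 = [3/5 -4/5 23/5; 4/5 3/5 14/5; 0 0 1]
T3·…·T1 = [3/5 -4/5 28/5; 4/5 3/5 -11/5; 0 0 1]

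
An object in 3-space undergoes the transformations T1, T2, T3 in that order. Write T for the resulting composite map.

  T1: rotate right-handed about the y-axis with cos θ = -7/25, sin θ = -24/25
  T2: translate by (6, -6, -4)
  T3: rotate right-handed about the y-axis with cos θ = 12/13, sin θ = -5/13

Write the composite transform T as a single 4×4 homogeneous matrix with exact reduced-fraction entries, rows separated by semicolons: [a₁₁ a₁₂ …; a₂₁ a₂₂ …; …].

T1 = [-7/25 0 -24/25 0; 0 1 0 0; 24/25 0 -7/25 0; 0 0 0 1]
T2·T1 = [-7/25 0 -24/25 6; 0 1 0 -6; 24/25 0 -7/25 -4; 0 0 0 1]
T3·…·T1 = [-204/325 0 -253/325 92/13; 0 1 0 -6; 253/325 0 -204/325 -18/13; 0 0 0 1]

T = [-204/325 0 -253/325 92/13; 0 1 0 -6; 253/325 0 -204/325 -18/13; 0 0 0 1]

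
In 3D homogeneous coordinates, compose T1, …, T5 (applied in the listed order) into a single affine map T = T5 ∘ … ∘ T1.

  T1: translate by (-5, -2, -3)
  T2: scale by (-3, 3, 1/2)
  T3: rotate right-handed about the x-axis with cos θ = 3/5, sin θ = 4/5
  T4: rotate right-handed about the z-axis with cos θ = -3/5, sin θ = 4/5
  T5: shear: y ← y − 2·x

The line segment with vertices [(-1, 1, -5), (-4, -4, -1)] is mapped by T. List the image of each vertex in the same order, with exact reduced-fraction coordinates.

image vertices: (-298/25, 187/5, -24/5), (-221/25, 224/5, -78/5)

T1 translate by (-5, -2, -3): (-1, 1, -5) → (-6, -1, -8); (-4, -4, -1) → (-9, -6, -4)
T2 scale by (-3, 3, 1/2): (-6, -1, -8) → (18, -3, -4); (-9, -6, -4) → (27, -18, -2)
T3 rotate right-handed about the x-axis with cos θ = 3/5, sin θ = 4/5: (18, -3, -4) → (18, 7/5, -24/5); (27, -18, -2) → (27, -46/5, -78/5)
T4 rotate right-handed about the z-axis with cos θ = -3/5, sin θ = 4/5: (18, 7/5, -24/5) → (-298/25, 339/25, -24/5); (27, -46/5, -78/5) → (-221/25, 678/25, -78/5)
T5 shear: y ← y − 2·x: (-298/25, 339/25, -24/5) → (-298/25, 187/5, -24/5); (-221/25, 678/25, -78/5) → (-221/25, 224/5, -78/5)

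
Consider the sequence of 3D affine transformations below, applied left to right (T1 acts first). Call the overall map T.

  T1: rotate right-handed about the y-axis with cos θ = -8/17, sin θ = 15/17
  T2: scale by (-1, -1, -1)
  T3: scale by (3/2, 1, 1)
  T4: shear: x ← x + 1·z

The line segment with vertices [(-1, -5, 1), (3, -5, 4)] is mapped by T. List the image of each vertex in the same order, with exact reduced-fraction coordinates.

image vertices: (-83/34, 5, -7/17), (23/17, 5, 77/17)

T1 rotate right-handed about the y-axis with cos θ = -8/17, sin θ = 15/17: (-1, -5, 1) → (23/17, -5, 7/17); (3, -5, 4) → (36/17, -5, -77/17)
T2 scale by (-1, -1, -1): (23/17, -5, 7/17) → (-23/17, 5, -7/17); (36/17, -5, -77/17) → (-36/17, 5, 77/17)
T3 scale by (3/2, 1, 1): (-23/17, 5, -7/17) → (-69/34, 5, -7/17); (-36/17, 5, 77/17) → (-54/17, 5, 77/17)
T4 shear: x ← x + 1·z: (-69/34, 5, -7/17) → (-83/34, 5, -7/17); (-54/17, 5, 77/17) → (23/17, 5, 77/17)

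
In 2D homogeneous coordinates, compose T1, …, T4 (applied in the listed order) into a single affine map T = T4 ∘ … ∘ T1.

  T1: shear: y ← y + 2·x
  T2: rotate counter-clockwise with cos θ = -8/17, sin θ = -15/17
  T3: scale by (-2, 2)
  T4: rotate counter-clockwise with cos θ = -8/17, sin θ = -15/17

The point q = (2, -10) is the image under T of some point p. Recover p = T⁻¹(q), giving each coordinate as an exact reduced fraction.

p = (-1, -3)

T1 = [1 0 0; 2 1 0; 0 0 1]
T2·T1 = [22/17 15/17 0; -31/17 -8/17 0; 0 0 1]
T3·…·T1 = [-44/17 -30/17 0; -62/17 -16/17 0; 0 0 1]
T4·…·T1 = [-2 0 0; 4 2 0; 0 0 1]
det M = -4; M⁻¹ = [-1/2 0 0; 1 1/2 0; 0 0 1]
M⁻¹ · (2, -10)ᵀ = (-1, -3)ᵀ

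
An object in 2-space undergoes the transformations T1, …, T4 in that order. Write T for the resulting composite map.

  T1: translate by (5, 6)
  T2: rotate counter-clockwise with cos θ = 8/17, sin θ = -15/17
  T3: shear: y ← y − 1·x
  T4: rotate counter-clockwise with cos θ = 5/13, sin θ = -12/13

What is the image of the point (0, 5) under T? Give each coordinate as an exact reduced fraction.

T1 translate by (5, 6): (0, 5) → (5, 11)
T2 rotate counter-clockwise with cos θ = 8/17, sin θ = -15/17: (5, 11) → (205/17, 13/17)
T3 shear: y ← y − 1·x: (205/17, 13/17) → (205/17, -192/17)
T4 rotate counter-clockwise with cos θ = 5/13, sin θ = -12/13: (205/17, -192/17) → (-1279/221, -3420/221)

T(p) = (-1279/221, -3420/221)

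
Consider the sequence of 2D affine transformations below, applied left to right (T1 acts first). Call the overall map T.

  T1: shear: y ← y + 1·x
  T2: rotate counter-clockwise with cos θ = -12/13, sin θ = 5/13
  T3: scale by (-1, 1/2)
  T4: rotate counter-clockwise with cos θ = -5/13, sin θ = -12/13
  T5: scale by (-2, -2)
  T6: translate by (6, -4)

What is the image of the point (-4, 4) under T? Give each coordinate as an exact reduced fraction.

T(p) = (774/169, -1928/169)

T1 shear: y ← y + 1·x: (-4, 4) → (-4, 0)
T2 rotate counter-clockwise with cos θ = -12/13, sin θ = 5/13: (-4, 0) → (48/13, -20/13)
T3 scale by (-1, 1/2): (48/13, -20/13) → (-48/13, -10/13)
T4 rotate counter-clockwise with cos θ = -5/13, sin θ = -12/13: (-48/13, -10/13) → (120/169, 626/169)
T5 scale by (-2, -2): (120/169, 626/169) → (-240/169, -1252/169)
T6 translate by (6, -4): (-240/169, -1252/169) → (774/169, -1928/169)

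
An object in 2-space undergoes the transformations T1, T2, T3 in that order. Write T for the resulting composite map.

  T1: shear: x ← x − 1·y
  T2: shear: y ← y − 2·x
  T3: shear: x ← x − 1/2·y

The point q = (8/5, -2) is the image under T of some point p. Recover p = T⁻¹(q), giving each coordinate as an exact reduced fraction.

T1 = [1 -1 0; 0 1 0; 0 0 1]
T2·T1 = [1 -1 0; -2 3 0; 0 0 1]
T3·…·T1 = [2 -5/2 0; -2 3 0; 0 0 1]
det M = 1; M⁻¹ = [3 5/2 0; 2 2 0; 0 0 1]
M⁻¹ · (8/5, -2)ᵀ = (-1/5, -4/5)ᵀ

p = (-1/5, -4/5)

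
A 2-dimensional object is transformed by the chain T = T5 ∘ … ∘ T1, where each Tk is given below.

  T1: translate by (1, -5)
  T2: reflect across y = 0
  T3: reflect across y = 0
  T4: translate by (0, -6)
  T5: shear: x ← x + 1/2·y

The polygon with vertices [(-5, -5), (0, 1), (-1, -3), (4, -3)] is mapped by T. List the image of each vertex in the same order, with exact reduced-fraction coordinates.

T1 translate by (1, -5): (-5, -5) → (-4, -10); (0, 1) → (1, -4); (-1, -3) → (0, -8); (4, -3) → (5, -8)
T2 reflect across y = 0: (-4, -10) → (-4, 10); (1, -4) → (1, 4); (0, -8) → (0, 8); (5, -8) → (5, 8)
T3 reflect across y = 0: (-4, 10) → (-4, -10); (1, 4) → (1, -4); (0, 8) → (0, -8); (5, 8) → (5, -8)
T4 translate by (0, -6): (-4, -10) → (-4, -16); (1, -4) → (1, -10); (0, -8) → (0, -14); (5, -8) → (5, -14)
T5 shear: x ← x + 1/2·y: (-4, -16) → (-12, -16); (1, -10) → (-4, -10); (0, -14) → (-7, -14); (5, -14) → (-2, -14)

image vertices: (-12, -16), (-4, -10), (-7, -14), (-2, -14)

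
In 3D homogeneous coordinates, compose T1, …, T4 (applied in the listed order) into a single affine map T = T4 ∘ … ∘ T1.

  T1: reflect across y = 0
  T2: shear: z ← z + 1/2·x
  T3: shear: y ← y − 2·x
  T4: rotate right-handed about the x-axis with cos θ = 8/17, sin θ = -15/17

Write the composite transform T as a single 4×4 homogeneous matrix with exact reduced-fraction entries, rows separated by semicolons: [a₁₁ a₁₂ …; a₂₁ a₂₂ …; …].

T = [1 0 0 0; -1/2 -8/17 15/17 0; 2 15/17 8/17 0; 0 0 0 1]

T1 = [1 0 0 0; 0 -1 0 0; 0 0 1 0; 0 0 0 1]
T2·T1 = [1 0 0 0; 0 -1 0 0; 1/2 0 1 0; 0 0 0 1]
T3·…·T1 = [1 0 0 0; -2 -1 0 0; 1/2 0 1 0; 0 0 0 1]
T4·…·T1 = [1 0 0 0; -1/2 -8/17 15/17 0; 2 15/17 8/17 0; 0 0 0 1]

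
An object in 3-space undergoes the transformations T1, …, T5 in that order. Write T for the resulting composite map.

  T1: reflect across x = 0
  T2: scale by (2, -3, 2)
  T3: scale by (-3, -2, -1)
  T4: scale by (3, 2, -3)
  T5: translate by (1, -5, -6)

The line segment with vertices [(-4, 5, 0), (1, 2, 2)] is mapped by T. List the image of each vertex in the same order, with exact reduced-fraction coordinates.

image vertices: (-71, 55, -6), (19, 19, 6)

T1 reflect across x = 0: (-4, 5, 0) → (4, 5, 0); (1, 2, 2) → (-1, 2, 2)
T2 scale by (2, -3, 2): (4, 5, 0) → (8, -15, 0); (-1, 2, 2) → (-2, -6, 4)
T3 scale by (-3, -2, -1): (8, -15, 0) → (-24, 30, 0); (-2, -6, 4) → (6, 12, -4)
T4 scale by (3, 2, -3): (-24, 30, 0) → (-72, 60, 0); (6, 12, -4) → (18, 24, 12)
T5 translate by (1, -5, -6): (-72, 60, 0) → (-71, 55, -6); (18, 24, 12) → (19, 19, 6)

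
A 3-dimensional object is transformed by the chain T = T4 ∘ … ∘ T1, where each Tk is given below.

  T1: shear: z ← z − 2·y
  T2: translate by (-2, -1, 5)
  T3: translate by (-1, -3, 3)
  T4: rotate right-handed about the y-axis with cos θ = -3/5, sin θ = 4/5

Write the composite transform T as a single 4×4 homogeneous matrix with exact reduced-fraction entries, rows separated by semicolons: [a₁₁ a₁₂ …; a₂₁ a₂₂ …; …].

T1 = [1 0 0 0; 0 1 0 0; 0 -2 1 0; 0 0 0 1]
T2·T1 = [1 0 0 -2; 0 1 0 -1; 0 -2 1 5; 0 0 0 1]
T3·…·T1 = [1 0 0 -3; 0 1 0 -4; 0 -2 1 8; 0 0 0 1]
T4·…·T1 = [-3/5 -8/5 4/5 41/5; 0 1 0 -4; -4/5 6/5 -3/5 -12/5; 0 0 0 1]

T = [-3/5 -8/5 4/5 41/5; 0 1 0 -4; -4/5 6/5 -3/5 -12/5; 0 0 0 1]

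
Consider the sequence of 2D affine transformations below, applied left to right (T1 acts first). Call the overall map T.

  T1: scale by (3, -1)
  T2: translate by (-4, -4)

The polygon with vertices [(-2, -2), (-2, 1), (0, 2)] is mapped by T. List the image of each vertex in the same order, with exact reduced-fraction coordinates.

image vertices: (-10, -2), (-10, -5), (-4, -6)

T1 scale by (3, -1): (-2, -2) → (-6, 2); (-2, 1) → (-6, -1); (0, 2) → (0, -2)
T2 translate by (-4, -4): (-6, 2) → (-10, -2); (-6, -1) → (-10, -5); (0, -2) → (-4, -6)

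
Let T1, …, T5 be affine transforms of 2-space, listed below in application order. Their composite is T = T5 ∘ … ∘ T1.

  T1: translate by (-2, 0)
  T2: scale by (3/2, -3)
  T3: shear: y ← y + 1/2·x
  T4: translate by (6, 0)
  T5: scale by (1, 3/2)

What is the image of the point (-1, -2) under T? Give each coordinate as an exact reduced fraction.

T1 translate by (-2, 0): (-1, -2) → (-3, -2)
T2 scale by (3/2, -3): (-3, -2) → (-9/2, 6)
T3 shear: y ← y + 1/2·x: (-9/2, 6) → (-9/2, 15/4)
T4 translate by (6, 0): (-9/2, 15/4) → (3/2, 15/4)
T5 scale by (1, 3/2): (3/2, 15/4) → (3/2, 45/8)

T(p) = (3/2, 45/8)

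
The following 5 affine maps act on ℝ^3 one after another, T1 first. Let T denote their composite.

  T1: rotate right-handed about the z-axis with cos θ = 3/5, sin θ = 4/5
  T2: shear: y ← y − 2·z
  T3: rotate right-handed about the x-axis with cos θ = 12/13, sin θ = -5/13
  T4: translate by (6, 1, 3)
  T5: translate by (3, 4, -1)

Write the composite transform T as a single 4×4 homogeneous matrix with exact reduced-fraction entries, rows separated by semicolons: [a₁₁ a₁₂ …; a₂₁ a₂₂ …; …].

T1 = [3/5 -4/5 0 0; 4/5 3/5 0 0; 0 0 1 0; 0 0 0 1]
T2·T1 = [3/5 -4/5 0 0; 4/5 3/5 -2 0; 0 0 1 0; 0 0 0 1]
T3·…·T1 = [3/5 -4/5 0 0; 48/65 36/65 -19/13 0; -4/13 -3/13 22/13 0; 0 0 0 1]
T4·…·T1 = [3/5 -4/5 0 6; 48/65 36/65 -19/13 1; -4/13 -3/13 22/13 3; 0 0 0 1]
T5·…·T1 = [3/5 -4/5 0 9; 48/65 36/65 -19/13 5; -4/13 -3/13 22/13 2; 0 0 0 1]

T = [3/5 -4/5 0 9; 48/65 36/65 -19/13 5; -4/13 -3/13 22/13 2; 0 0 0 1]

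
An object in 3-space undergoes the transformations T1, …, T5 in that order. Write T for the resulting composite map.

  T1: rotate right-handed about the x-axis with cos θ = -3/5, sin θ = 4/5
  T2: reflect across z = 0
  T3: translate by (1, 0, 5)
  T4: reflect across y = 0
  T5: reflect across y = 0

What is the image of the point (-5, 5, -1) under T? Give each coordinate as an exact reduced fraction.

T(p) = (-4, -11/5, 2/5)

T1 rotate right-handed about the x-axis with cos θ = -3/5, sin θ = 4/5: (-5, 5, -1) → (-5, -11/5, 23/5)
T2 reflect across z = 0: (-5, -11/5, 23/5) → (-5, -11/5, -23/5)
T3 translate by (1, 0, 5): (-5, -11/5, -23/5) → (-4, -11/5, 2/5)
T4 reflect across y = 0: (-4, -11/5, 2/5) → (-4, 11/5, 2/5)
T5 reflect across y = 0: (-4, 11/5, 2/5) → (-4, -11/5, 2/5)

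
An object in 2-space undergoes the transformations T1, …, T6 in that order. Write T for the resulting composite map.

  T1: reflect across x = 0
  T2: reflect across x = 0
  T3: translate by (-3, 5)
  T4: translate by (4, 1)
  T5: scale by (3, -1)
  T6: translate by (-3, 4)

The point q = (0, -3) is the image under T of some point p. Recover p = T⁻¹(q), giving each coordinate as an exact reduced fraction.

p = (0, 1)

T1 = [-1 0 0; 0 1 0; 0 0 1]
T2·T1 = [1 0 0; 0 1 0; 0 0 1]
T3·…·T1 = [1 0 -3; 0 1 5; 0 0 1]
T4·…·T1 = [1 0 1; 0 1 6; 0 0 1]
T5·…·T1 = [3 0 3; 0 -1 -6; 0 0 1]
T6·…·T1 = [3 0 0; 0 -1 -2; 0 0 1]
det M = -3; M⁻¹ = [1/3 0 0; 0 -1 -2; 0 0 1]
M⁻¹ · (0, -3)ᵀ = (0, 1)ᵀ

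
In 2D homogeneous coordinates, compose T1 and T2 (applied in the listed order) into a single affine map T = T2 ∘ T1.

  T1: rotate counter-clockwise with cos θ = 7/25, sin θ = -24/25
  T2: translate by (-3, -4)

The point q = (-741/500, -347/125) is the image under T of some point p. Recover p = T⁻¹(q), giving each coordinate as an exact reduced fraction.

p = (-3/4, 9/5)

T1 = [7/25 24/25 0; -24/25 7/25 0; 0 0 1]
T2·T1 = [7/25 24/25 -3; -24/25 7/25 -4; 0 0 1]
det M = 1; M⁻¹ = [7/25 -24/25 -3; 24/25 7/25 4; 0 0 1]
M⁻¹ · (-741/500, -347/125)ᵀ = (-3/4, 9/5)ᵀ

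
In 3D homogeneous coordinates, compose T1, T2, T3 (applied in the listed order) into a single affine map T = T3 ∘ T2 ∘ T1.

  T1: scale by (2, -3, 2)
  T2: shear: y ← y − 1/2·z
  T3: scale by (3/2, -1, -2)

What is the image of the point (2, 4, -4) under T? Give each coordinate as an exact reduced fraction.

T(p) = (6, 8, 16)

T1 scale by (2, -3, 2): (2, 4, -4) → (4, -12, -8)
T2 shear: y ← y − 1/2·z: (4, -12, -8) → (4, -8, -8)
T3 scale by (3/2, -1, -2): (4, -8, -8) → (6, 8, 16)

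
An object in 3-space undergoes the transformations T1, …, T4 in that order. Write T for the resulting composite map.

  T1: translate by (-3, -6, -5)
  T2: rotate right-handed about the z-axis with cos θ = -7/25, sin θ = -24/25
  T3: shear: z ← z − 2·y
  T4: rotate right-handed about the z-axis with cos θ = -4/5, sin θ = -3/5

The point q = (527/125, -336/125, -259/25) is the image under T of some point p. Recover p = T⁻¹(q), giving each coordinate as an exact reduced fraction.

T1 = [1 0 0 -3; 0 1 0 -6; 0 0 1 -5; 0 0 0 1]
T2·T1 = [-7/25 24/25 0 -123/25; -24/25 -7/25 0 114/25; 0 0 1 -5; 0 0 0 1]
T3·…·T1 = [-7/25 24/25 0 -123/25; -24/25 -7/25 0 114/25; 48/25 14/25 1 -353/25; 0 0 0 1]
T4·…·T1 = [-44/125 -117/125 0 834/125; 117/125 -44/125 0 -87/125; 48/25 14/25 1 -353/25; 0 0 0 1]
det M = 1; M⁻¹ = [-44/125 117/125 0 3; -117/125 -44/125 0 6; 6/5 -8/5 1 5; 0 0 0 1]
M⁻¹ · (527/125, -336/125, -259/25)ᵀ = (-1, 3, 4)ᵀ

p = (-1, 3, 4)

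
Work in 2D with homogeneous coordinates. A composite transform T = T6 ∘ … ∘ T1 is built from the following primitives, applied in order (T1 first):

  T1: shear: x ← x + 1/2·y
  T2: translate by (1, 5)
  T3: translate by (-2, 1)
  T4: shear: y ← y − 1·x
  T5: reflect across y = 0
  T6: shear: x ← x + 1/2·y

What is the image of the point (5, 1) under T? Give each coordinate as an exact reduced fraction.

T1 shear: x ← x + 1/2·y: (5, 1) → (11/2, 1)
T2 translate by (1, 5): (11/2, 1) → (13/2, 6)
T3 translate by (-2, 1): (13/2, 6) → (9/2, 7)
T4 shear: y ← y − 1·x: (9/2, 7) → (9/2, 5/2)
T5 reflect across y = 0: (9/2, 5/2) → (9/2, -5/2)
T6 shear: x ← x + 1/2·y: (9/2, -5/2) → (13/4, -5/2)

T(p) = (13/4, -5/2)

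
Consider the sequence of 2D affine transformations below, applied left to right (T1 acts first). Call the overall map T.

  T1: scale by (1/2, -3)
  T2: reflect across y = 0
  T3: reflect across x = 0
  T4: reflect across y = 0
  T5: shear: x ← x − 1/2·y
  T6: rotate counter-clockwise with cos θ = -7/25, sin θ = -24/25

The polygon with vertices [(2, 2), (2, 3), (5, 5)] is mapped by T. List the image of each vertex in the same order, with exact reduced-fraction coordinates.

T1 scale by (1/2, -3): (2, 2) → (1, -6); (2, 3) → (1, -9); (5, 5) → (5/2, -15)
T2 reflect across y = 0: (1, -6) → (1, 6); (1, -9) → (1, 9); (5/2, -15) → (5/2, 15)
T3 reflect across x = 0: (1, 6) → (-1, 6); (1, 9) → (-1, 9); (5/2, 15) → (-5/2, 15)
T4 reflect across y = 0: (-1, 6) → (-1, -6); (-1, 9) → (-1, -9); (-5/2, 15) → (-5/2, -15)
T5 shear: x ← x − 1/2·y: (-1, -6) → (2, -6); (-1, -9) → (7/2, -9); (-5/2, -15) → (5, -15)
T6 rotate counter-clockwise with cos θ = -7/25, sin θ = -24/25: (2, -6) → (-158/25, -6/25); (7/2, -9) → (-481/50, -21/25); (5, -15) → (-79/5, -3/5)

image vertices: (-158/25, -6/25), (-481/50, -21/25), (-79/5, -3/5)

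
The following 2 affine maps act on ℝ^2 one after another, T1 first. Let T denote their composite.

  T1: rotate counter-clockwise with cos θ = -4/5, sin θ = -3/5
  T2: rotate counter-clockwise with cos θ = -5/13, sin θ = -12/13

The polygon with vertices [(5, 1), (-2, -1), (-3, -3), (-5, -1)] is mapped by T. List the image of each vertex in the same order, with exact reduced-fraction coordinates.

T1 rotate counter-clockwise with cos θ = -4/5, sin θ = -3/5: (5, 1) → (-17/5, -19/5); (-2, -1) → (1, 2); (-3, -3) → (3/5, 21/5); (-5, -1) → (17/5, 19/5)
T2 rotate counter-clockwise with cos θ = -5/13, sin θ = -12/13: (-17/5, -19/5) → (-11/5, 23/5); (1, 2) → (19/13, -22/13); (3/5, 21/5) → (237/65, -141/65); (17/5, 19/5) → (11/5, -23/5)

image vertices: (-11/5, 23/5), (19/13, -22/13), (237/65, -141/65), (11/5, -23/5)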